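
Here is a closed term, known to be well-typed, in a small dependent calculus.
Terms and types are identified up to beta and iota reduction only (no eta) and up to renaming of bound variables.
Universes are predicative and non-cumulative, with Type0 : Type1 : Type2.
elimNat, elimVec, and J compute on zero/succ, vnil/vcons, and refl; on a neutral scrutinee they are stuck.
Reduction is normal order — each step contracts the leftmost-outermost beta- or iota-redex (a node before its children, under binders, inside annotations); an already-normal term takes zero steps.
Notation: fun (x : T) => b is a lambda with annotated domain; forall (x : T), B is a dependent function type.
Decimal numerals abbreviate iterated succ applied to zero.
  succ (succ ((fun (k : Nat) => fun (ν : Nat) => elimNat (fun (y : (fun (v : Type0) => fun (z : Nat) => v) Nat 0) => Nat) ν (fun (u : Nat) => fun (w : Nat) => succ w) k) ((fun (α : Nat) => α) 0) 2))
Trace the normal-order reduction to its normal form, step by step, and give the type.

normal-order reduction:
  succ (succ ((fun (k : Nat) => fun (ν : Nat) => elimNat (fun (y : (fun (v : Type0) => fun (z : Nat) => v) Nat 0) => Nat) ν (fun (u : Nat) => fun (w : Nat) => succ w) k) ((fun (α : Nat) => α) 0) 2))
  ~> succ (succ ((fun (k : Nat) => elimNat (fun (ν : (fun (y : Type0) => fun (v : Nat) => y) Nat 0) => Nat) k (fun (z : Nat) => fun (u : Nat) => succ u) ((fun (w : Nat) => w) 0)) 2))
  ~> succ (succ (elimNat (fun (k : (fun (ν : Type0) => fun (y : Nat) => ν) Nat 0) => Nat) 2 (fun (v : Nat) => fun (z : Nat) => succ z) ((fun (u : Nat) => u) 0)))
  ~> succ (succ (elimNat (fun (k : (fun (ν : Nat) => Nat) 0) => Nat) 2 (fun (y : Nat) => fun (v : Nat) => succ v) ((fun (z : Nat) => z) 0)))
  ~> succ (succ (elimNat (fun (k : Nat) => Nat) 2 (fun (ν : Nat) => fun (y : Nat) => succ y) ((fun (v : Nat) => v) 0)))
  ~> succ (succ (elimNat (fun (k : Nat) => Nat) 2 (fun (ν : Nat) => fun (y : Nat) => succ y) 0))
  ~> 4
type:
  Nat


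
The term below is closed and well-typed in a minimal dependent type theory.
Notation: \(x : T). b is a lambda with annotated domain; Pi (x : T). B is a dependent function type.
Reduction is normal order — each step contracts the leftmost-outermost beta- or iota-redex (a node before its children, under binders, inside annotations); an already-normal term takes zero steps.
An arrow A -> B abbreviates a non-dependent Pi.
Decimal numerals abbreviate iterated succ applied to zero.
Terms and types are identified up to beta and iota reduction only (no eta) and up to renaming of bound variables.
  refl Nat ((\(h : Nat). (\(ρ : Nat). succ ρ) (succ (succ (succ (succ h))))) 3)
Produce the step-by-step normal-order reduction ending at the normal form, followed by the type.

reduction (normal order):
  refl Nat ((\(h : Nat). (\(ρ : Nat). succ ρ) (succ (succ (succ (succ h))))) 3)
  ~> refl Nat ((\(h : Nat). succ h) 7)
  ~> refl Nat 8
the term's type:
  Eq Nat 8 8


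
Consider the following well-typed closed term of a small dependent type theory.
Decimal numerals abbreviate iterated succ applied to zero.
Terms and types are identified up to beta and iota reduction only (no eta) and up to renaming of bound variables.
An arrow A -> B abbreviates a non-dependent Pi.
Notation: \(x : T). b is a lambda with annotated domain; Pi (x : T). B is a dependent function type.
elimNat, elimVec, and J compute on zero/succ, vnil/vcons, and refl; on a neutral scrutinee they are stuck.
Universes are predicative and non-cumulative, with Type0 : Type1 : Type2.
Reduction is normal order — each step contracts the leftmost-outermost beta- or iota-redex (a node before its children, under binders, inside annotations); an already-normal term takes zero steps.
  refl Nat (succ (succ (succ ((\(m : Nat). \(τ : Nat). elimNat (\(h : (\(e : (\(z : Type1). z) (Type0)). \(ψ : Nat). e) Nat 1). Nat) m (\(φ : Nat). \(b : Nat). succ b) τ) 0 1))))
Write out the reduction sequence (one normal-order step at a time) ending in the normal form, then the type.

normal-order reduction:
  refl Nat (succ (succ (succ ((\(m : Nat). \(τ : Nat). elimNat (\(h : (\(e : (\(z : Type1). z) (Type0)). \(ψ : Nat). e) Nat 1). Nat) m (\(φ : Nat). \(b : Nat). succ b) τ) 0 1))))
  ~> refl Nat (succ (succ (succ ((\(m : Nat). elimNat (\(τ : (\(h : (\(e : Type1). e) (Type0)). \(z : Nat). h) Nat 1). Nat) 0 (\(ψ : Nat). \(φ : Nat). succ φ) m) 1))))
  ~> refl Nat (succ (succ (succ (elimNat (\(m : (\(τ : (\(h : Type1). h) (Type0)). \(e : Nat). τ) Nat 1). Nat) 0 (\(z : Nat). \(ψ : Nat). succ ψ) 1))))
  ~> refl Nat (succ (succ (succ ((\(m : Nat). \(τ : Nat). succ τ) 0 (elimNat (\(h : (\(e : (\(z : Type1). z) (Type0)). \(ψ : Nat). e) Nat 1). Nat) 0 (\(φ : Nat). \(b : Nat). succ b) 0)))))
  ~> refl Nat (succ (succ (succ ((\(m : Nat). succ m) (elimNat (\(τ : (\(h : (\(e : Type1). e) (Type0)). \(z : Nat). h) Nat 1). Nat) 0 (\(ψ : Nat). \(φ : Nat). succ φ) 0)))))
  ~> refl Nat (succ (succ (succ (succ (elimNat (\(m : (\(τ : (\(h : Type1). h) (Type0)). \(e : Nat). τ) Nat 1). Nat) 0 (\(z : Nat). \(ψ : Nat). succ ψ) 0)))))
  ~> refl Nat 4
type:
  Eq Nat 4 4


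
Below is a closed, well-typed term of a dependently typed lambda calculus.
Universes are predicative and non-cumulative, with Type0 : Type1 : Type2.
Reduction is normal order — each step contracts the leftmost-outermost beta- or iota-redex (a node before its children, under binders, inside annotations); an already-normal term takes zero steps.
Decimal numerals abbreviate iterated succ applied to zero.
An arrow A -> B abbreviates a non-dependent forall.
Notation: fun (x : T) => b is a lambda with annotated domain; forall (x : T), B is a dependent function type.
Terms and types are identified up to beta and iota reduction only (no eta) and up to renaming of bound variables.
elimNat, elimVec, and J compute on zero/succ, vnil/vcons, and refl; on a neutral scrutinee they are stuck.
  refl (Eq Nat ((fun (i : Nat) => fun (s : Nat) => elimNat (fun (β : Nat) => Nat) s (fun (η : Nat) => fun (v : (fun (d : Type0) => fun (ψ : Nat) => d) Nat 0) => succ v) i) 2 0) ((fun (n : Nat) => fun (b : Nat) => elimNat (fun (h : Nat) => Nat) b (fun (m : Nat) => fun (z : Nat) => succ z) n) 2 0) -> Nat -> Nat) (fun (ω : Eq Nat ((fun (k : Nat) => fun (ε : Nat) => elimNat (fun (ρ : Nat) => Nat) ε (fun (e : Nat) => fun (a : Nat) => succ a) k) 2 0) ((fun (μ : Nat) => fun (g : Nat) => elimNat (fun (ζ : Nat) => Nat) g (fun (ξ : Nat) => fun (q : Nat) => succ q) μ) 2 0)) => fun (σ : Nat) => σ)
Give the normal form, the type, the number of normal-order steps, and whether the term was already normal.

resulting normal form:
  refl (Eq Nat 2 2 -> Nat -> Nat) (fun (i : Eq Nat 2 2) => fun (s : Nat) => s)
type:
  Eq (Eq Nat 2 2 -> Nat -> Nat) (fun (i : Eq Nat 2 2) => fun (s : Nat) => s) (fun (β : Eq Nat 2 2) => fun (η : Nat) => η)
steps to reach normal form (normal order): 36
started in normal form: no
first redex: a beta-redex


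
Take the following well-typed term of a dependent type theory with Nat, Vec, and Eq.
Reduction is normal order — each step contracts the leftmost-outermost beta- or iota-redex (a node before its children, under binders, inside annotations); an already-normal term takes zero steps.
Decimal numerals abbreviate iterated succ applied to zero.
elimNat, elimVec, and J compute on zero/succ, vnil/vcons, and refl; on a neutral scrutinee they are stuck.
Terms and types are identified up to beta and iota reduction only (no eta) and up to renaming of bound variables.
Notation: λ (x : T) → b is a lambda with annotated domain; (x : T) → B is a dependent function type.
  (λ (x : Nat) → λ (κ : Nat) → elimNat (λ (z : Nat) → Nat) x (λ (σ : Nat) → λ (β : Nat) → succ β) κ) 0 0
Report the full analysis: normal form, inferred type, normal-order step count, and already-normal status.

normal form:
  0
type:
  Nat
normal-order step count: 3
started in normal form: no
first contracted redex: a beta-redex


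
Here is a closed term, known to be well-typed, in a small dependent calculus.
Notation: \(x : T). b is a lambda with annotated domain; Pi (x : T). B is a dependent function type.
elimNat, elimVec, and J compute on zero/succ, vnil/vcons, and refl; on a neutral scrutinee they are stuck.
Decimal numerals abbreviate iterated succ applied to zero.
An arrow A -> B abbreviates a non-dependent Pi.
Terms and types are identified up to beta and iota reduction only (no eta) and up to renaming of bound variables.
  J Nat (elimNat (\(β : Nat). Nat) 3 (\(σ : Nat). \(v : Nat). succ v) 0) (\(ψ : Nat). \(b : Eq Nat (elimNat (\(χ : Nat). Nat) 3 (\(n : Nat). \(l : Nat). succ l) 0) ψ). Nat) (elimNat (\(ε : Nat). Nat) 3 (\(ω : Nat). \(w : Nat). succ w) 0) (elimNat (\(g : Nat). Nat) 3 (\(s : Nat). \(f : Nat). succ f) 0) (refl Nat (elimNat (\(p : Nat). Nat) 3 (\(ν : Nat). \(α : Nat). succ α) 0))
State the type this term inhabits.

the term's type:
  Nat


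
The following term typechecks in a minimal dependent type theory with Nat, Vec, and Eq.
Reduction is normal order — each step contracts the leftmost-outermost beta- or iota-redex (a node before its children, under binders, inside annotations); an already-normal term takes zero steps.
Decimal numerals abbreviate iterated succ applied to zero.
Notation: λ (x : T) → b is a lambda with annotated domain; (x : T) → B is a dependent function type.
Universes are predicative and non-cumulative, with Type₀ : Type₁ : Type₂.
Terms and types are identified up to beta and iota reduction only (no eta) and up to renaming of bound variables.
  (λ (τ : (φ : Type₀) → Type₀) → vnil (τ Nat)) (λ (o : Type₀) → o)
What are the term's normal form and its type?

normal form:
  vnil Nat
type:
  Vec Nat 0
observation: 2 normal-order steps separate the term from its normal form.


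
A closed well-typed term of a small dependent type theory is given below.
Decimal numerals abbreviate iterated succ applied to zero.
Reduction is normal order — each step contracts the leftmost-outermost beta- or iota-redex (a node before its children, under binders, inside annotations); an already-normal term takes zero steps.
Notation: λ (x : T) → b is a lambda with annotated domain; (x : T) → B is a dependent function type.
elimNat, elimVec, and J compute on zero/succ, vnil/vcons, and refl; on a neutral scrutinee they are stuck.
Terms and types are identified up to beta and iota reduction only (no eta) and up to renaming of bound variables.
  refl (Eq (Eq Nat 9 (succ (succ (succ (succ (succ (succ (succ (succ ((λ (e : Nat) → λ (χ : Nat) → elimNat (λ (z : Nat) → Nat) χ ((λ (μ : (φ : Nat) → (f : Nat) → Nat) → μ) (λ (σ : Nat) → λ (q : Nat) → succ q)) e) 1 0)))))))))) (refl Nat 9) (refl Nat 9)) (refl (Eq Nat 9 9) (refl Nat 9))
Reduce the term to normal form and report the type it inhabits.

resulting normal form:
  refl (Eq (Eq Nat 9 9) (refl Nat 9) (refl Nat 9)) (refl (Eq Nat 9 9) (refl Nat 9))
the term's type:
  Eq (Eq (Eq Nat 9 9) (refl Nat 9) (refl Nat 9)) (refl (Eq Nat 9 9) (refl Nat 9)) (refl (Eq Nat 9 9) (refl Nat 9))
observation: reduction starts at a beta-redex, and 7 normal-order steps reach the normal form.


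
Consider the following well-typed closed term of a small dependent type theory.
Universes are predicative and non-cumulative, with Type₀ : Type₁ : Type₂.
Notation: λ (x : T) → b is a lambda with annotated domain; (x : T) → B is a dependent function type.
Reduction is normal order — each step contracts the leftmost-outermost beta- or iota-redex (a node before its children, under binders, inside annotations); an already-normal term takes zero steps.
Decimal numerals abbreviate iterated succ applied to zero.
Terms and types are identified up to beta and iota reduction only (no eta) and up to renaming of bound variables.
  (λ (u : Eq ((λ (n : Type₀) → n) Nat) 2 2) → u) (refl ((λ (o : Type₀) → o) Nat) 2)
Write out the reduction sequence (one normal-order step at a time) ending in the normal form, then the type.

normal-order reduction:
  (λ (u : Eq ((λ (n : Type₀) → n) Nat) 2 2) → u) (refl ((λ (o : Type₀) → o) Nat) 2)
  ~> refl ((λ (u : Type₀) → u) Nat) 2
  ~> refl Nat 2
type:
  Eq Nat 2 2


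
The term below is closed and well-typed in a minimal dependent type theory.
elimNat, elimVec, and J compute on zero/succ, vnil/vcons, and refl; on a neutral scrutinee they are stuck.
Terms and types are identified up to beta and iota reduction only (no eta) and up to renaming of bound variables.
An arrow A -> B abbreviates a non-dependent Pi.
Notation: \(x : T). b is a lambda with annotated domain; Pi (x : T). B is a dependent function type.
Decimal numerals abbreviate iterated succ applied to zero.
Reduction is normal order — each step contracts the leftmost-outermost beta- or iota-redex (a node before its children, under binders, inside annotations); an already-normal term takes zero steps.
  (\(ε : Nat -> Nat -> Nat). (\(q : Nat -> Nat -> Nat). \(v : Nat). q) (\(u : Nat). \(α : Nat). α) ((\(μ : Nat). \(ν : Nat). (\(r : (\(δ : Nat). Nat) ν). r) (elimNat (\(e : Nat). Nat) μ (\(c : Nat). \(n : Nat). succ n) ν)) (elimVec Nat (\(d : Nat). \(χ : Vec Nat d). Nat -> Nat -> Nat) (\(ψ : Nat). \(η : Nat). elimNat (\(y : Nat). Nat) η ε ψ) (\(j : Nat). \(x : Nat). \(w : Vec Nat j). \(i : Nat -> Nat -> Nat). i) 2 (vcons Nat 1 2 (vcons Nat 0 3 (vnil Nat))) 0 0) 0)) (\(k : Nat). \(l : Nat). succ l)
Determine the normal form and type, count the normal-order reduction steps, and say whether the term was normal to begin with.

reduced normal form:
  \(ε : Nat). \(q : Nat). q
inferred type:
  Nat -> Nat -> Nat
steps to reach normal form (normal order): 3
started in normal form: no
first contracted redex: a beta-redex


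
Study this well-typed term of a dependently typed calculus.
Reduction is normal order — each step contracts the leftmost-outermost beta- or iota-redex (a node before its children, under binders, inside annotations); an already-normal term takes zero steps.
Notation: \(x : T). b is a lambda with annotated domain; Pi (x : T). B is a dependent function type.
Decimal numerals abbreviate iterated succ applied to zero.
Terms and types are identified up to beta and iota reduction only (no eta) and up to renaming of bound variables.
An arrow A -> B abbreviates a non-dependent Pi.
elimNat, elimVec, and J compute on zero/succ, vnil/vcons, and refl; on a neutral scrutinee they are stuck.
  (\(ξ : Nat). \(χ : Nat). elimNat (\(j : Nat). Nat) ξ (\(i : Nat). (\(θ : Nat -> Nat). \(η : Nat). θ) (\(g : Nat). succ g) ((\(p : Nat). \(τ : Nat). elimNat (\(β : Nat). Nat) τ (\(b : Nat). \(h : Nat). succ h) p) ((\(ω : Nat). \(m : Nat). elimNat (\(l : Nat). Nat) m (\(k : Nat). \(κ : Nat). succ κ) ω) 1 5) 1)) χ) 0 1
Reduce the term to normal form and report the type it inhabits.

resulting normal form:
  1
the term's type:
  Nat
observation: the term reaches its normal form after 8 normal-order steps.


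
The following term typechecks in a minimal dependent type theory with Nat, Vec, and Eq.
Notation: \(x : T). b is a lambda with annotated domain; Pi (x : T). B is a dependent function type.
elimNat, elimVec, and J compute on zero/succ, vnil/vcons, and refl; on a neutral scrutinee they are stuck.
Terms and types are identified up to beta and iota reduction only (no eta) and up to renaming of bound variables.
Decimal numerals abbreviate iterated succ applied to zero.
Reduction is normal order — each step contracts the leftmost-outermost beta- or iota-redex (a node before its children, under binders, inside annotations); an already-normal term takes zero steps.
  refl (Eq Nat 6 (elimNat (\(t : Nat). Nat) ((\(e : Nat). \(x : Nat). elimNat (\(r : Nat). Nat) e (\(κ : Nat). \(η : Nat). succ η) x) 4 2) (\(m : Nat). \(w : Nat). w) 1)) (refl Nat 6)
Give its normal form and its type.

normal form:
  refl (Eq Nat 6 6) (refl Nat 6)
the term's type:
  Eq (Eq Nat 6 6) (refl Nat 6) (refl Nat 6)


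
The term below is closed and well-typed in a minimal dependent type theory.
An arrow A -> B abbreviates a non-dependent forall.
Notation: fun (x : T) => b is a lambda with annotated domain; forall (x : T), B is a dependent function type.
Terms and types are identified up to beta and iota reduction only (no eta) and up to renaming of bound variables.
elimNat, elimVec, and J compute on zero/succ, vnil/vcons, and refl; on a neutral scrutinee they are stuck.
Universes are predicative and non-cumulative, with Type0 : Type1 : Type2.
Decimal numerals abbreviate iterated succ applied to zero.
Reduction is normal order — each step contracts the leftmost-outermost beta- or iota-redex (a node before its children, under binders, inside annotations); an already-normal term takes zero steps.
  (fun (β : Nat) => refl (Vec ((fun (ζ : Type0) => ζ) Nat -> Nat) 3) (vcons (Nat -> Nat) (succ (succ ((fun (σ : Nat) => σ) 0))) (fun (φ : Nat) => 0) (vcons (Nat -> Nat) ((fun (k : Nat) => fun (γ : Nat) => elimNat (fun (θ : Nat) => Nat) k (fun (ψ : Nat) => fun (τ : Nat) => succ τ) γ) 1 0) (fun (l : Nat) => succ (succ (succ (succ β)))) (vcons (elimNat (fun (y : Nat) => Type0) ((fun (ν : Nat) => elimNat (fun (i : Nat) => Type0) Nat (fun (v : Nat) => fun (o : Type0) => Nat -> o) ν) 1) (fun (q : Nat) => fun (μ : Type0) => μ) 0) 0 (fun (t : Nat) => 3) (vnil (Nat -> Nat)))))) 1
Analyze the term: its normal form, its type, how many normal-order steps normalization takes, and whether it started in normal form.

resulting normal form:
  refl (Vec (Nat -> Nat) 3) (vcons (Nat -> Nat) 2 (fun (β : Nat) => 0) (vcons (Nat -> Nat) 1 (fun (ζ : Nat) => 5) (vcons (Nat -> Nat) 0 (fun (σ : Nat) => 3) (vnil (Nat -> Nat)))))
the term's type:
  Eq (Vec (Nat -> Nat) 3) (vcons (Nat -> Nat) 2 (fun (β : Nat) => 0) (vcons (Nat -> Nat) 1 (fun (ζ : Nat) => 5) (vcons (Nat -> Nat) 0 (fun (σ : Nat) => 3) (vnil (Nat -> Nat))))) (vcons (Nat -> Nat) 2 (fun (φ : Nat) => 0) (vcons (Nat -> Nat) 1 (fun (k : Nat) => 5) (vcons (Nat -> Nat) 0 (fun (γ : Nat) => 3) (vnil (Nat -> Nat)))))
reduction steps (normal order): 12
already normal: no
first contracted redex: a beta-redex


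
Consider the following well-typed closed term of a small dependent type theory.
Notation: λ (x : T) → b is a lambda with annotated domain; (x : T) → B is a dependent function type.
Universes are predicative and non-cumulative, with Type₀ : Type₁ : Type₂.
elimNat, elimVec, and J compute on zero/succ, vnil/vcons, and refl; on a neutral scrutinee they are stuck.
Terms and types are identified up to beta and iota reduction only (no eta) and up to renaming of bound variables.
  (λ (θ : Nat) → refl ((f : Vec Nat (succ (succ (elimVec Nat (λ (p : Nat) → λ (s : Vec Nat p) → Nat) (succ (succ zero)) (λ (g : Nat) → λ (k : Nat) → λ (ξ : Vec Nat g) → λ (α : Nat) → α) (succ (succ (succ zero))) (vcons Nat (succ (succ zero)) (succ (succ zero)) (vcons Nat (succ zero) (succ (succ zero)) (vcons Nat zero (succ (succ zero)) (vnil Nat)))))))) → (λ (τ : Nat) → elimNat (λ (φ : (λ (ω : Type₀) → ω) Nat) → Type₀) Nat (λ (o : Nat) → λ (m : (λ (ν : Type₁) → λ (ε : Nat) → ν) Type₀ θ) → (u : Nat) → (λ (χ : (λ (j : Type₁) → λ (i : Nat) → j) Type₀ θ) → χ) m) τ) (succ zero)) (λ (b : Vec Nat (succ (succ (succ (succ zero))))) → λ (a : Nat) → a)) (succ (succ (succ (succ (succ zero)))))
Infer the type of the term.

the term's type:
  Eq ((θ : Vec Nat (succ (succ (succ (succ zero))))) → (f : Nat) → Nat) (λ (p : Vec Nat (succ (succ (succ (succ zero))))) → λ (s : Nat) → s) (λ (g : Vec Nat (succ (succ (succ (succ zero))))) → λ (k : Nat) → k)


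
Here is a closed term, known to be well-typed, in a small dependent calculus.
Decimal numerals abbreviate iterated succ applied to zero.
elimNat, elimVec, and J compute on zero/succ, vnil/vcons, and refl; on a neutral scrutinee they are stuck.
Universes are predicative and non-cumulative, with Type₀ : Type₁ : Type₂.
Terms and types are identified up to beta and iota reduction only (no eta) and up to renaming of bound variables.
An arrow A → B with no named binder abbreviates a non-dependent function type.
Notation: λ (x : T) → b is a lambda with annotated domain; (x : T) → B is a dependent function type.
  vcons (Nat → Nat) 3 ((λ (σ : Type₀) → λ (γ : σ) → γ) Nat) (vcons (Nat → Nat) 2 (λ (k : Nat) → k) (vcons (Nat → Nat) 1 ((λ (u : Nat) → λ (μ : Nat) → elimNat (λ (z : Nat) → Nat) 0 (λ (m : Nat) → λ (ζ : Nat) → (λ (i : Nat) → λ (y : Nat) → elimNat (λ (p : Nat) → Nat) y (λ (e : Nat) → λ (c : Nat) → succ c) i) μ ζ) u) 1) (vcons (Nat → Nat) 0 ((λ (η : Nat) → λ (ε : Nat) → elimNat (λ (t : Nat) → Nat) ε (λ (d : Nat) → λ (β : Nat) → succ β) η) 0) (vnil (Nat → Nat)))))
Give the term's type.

inferred type:
  Vec (Nat → Nat) 4


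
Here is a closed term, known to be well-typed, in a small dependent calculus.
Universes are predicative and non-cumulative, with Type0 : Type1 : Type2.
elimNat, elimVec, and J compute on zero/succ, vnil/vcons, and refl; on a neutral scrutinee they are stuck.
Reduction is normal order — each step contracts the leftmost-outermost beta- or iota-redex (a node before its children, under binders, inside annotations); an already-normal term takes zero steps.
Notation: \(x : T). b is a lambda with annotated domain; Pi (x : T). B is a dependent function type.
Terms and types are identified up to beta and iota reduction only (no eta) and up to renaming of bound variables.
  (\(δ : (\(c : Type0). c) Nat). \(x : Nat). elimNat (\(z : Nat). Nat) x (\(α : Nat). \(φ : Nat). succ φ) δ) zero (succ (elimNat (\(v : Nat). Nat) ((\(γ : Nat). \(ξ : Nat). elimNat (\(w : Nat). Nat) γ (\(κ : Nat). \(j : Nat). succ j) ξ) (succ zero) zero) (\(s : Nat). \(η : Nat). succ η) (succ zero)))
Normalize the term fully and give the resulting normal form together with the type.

reduced normal form:
  succ (succ (succ zero))
inferred type:
  Nat
observation: the first redex contracted is a beta-redex; the normal form is reached in 10 normal-order steps.


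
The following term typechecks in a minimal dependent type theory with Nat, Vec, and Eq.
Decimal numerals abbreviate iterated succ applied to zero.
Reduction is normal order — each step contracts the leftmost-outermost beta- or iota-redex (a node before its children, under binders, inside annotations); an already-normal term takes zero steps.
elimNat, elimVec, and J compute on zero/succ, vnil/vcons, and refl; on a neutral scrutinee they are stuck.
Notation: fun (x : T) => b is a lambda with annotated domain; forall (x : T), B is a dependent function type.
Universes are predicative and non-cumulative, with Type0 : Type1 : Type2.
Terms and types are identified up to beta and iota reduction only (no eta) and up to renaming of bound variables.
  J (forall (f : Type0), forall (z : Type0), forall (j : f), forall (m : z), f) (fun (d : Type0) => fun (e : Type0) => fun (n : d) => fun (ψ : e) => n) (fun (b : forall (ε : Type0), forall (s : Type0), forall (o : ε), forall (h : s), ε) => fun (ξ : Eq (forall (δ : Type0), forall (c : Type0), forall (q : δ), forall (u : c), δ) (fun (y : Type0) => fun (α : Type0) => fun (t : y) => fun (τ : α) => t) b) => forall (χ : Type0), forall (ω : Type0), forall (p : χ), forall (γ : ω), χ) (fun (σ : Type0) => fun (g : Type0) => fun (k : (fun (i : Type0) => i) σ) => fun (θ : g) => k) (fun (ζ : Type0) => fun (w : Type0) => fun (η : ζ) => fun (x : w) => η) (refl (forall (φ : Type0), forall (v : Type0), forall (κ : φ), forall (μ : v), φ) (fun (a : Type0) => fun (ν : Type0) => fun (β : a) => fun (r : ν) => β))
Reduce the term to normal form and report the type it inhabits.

reduced normal form:
  fun (f : Type0) => fun (z : Type0) => fun (j : f) => fun (m : z) => j
the term's type:
  forall (f : Type0), forall (z : Type0), forall (j : f), forall (m : z), f
observation: the leftmost-outermost redex is a J iota-redex, and normalization takes 2 steps.


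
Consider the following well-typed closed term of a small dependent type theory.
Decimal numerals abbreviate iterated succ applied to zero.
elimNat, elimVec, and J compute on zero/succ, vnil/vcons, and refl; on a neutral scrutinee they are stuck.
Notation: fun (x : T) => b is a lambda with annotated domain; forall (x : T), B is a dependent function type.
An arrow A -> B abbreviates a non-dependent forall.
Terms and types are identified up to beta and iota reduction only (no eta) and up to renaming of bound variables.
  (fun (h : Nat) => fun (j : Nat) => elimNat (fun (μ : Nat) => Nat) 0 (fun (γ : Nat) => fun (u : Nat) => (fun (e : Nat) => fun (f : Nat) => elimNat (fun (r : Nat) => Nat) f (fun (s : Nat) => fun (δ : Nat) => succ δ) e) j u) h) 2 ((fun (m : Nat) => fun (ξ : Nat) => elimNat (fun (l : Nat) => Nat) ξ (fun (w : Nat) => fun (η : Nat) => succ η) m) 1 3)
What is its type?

the term's type:
  Nat


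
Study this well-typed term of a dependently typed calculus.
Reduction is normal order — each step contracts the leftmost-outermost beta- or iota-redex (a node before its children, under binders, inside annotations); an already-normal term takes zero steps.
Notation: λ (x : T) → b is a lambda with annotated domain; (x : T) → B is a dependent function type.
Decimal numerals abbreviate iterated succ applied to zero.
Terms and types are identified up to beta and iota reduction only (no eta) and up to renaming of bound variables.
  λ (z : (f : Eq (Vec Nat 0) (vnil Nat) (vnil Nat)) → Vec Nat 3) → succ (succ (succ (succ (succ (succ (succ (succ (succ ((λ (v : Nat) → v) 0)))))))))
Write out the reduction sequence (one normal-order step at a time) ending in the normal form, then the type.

normal-order reduction:
  λ (z : (f : Eq (Vec Nat 0) (vnil Nat) (vnil Nat)) → Vec Nat 3) → succ (succ (succ (succ (succ (succ (succ (succ (succ ((λ (v : Nat) → v) 0)))))))))
  ~> λ (z : (f : Eq (Vec Nat 0) (vnil Nat) (vnil Nat)) → Vec Nat 3) → 9
the term's type:
  (z : (f : Eq (Vec Nat 0) (vnil Nat) (vnil Nat)) → Vec Nat 3) → Nat


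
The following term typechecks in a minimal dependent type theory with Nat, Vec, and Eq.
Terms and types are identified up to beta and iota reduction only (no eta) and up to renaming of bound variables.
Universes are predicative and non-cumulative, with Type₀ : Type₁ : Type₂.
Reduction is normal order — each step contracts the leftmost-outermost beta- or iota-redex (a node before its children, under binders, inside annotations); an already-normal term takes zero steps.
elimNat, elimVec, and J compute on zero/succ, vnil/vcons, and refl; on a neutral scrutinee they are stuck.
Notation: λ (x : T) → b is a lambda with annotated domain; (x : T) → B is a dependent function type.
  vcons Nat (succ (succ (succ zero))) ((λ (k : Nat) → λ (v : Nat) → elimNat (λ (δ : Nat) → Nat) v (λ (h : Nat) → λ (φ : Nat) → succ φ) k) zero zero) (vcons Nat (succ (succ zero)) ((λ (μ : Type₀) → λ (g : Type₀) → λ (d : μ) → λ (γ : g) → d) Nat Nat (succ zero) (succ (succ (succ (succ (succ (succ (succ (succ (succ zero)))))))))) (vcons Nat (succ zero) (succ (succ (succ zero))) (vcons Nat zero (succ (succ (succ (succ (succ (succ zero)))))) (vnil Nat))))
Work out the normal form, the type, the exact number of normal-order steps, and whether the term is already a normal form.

resulting normal form:
  vcons Nat (succ (succ (succ zero))) zero (vcons Nat (succ (succ zero)) (succ zero) (vcons Nat (succ zero) (succ (succ (succ zero))) (vcons Nat zero (succ (succ (succ (succ (succ (succ zero)))))) (vnil Nat))))
inferred type:
  Vec Nat (succ (succ (succ (succ zero))))
steps to reach normal form (normal order): 7
term was already normal: no
first contracted redex: a beta-redex


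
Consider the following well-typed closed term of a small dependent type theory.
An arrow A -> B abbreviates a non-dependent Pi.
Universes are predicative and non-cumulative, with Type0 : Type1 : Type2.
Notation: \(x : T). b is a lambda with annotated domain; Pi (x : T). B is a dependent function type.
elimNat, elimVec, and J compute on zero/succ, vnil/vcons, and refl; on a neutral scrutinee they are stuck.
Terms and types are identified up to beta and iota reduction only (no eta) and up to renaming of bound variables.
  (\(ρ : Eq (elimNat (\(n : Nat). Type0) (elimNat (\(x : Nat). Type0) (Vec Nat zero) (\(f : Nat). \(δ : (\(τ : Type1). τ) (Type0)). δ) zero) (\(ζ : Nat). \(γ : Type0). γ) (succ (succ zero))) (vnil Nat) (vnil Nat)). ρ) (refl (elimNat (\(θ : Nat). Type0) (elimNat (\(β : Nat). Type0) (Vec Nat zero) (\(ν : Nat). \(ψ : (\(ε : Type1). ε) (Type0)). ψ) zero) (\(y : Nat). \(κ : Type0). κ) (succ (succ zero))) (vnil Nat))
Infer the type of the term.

the term's type:
  Eq (Vec Nat zero) (vnil Nat) (vnil Nat)


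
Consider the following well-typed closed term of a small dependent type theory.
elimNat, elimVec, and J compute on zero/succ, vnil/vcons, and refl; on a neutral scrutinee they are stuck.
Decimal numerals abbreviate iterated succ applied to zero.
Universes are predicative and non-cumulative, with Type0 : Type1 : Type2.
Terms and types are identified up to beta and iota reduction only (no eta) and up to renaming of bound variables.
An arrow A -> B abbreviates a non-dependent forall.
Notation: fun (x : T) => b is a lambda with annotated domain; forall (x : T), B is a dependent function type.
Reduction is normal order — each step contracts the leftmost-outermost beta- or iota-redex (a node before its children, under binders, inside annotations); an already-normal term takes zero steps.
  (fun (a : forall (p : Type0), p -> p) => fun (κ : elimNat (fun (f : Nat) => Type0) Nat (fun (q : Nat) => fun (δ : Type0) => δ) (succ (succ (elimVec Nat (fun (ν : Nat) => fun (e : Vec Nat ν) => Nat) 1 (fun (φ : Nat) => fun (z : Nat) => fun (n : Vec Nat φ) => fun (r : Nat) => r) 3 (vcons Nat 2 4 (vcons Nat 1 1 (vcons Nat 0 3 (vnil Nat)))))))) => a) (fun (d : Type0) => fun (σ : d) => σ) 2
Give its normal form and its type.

reduced normal form:
  fun (a : Type0) => fun (p : a) => p
the term's type:
  forall (a : Type0), a -> a


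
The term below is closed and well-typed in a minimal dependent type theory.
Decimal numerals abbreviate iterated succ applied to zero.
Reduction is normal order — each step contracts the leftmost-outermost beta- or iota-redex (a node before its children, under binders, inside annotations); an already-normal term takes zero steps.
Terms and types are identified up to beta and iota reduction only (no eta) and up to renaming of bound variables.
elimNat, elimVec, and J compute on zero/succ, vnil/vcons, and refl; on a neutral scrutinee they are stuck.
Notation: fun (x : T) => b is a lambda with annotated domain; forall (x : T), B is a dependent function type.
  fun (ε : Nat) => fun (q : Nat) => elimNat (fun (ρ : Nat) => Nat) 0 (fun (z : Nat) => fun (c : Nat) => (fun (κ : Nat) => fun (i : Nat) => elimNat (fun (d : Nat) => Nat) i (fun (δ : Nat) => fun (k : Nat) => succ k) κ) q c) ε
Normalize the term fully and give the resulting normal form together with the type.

normal form:
  fun (ε : Nat) => fun (q : Nat) => elimNat (fun (ρ : Nat) => Nat) 0 (fun (z : Nat) => fun (c : Nat) => elimNat (fun (κ : Nat) => Nat) c (fun (i : Nat) => fun (d : Nat) => succ d) q) ε
inferred type:
  forall (ε : Nat), forall (q : Nat), Nat
observation: normalization takes exactly 2 steps under the normal-order strategy.


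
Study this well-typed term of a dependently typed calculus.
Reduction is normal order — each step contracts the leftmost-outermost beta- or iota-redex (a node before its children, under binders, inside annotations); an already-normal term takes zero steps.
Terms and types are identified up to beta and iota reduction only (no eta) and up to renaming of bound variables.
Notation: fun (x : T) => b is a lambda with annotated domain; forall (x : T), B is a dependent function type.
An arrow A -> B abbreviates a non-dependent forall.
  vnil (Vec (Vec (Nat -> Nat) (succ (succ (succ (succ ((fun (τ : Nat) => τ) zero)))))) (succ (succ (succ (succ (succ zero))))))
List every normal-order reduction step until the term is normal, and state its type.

reduction (normal order):
  vnil (Vec (Vec (Nat -> Nat) (succ (succ (succ (succ ((fun (τ : Nat) => τ) zero)))))) (succ (succ (succ (succ (succ zero))))))
  ~> vnil (Vec (Vec (Nat -> Nat) (succ (succ (succ (succ zero))))) (succ (succ (succ (succ (succ zero))))))
type:
  Vec (Vec (Vec (Nat -> Nat) (succ (succ (succ (succ zero))))) (succ (succ (succ (succ (succ zero)))))) zero


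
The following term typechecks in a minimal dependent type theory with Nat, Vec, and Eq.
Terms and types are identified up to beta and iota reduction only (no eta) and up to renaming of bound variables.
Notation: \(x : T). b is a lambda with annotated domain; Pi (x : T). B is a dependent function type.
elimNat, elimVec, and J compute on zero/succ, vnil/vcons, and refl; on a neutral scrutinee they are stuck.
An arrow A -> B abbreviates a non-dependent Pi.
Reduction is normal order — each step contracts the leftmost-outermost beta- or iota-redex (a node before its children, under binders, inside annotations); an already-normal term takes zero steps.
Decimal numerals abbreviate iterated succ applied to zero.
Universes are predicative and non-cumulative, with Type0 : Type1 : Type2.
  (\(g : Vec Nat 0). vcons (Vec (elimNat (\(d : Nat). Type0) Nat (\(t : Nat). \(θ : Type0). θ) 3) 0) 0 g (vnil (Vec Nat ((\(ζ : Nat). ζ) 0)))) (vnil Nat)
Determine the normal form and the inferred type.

normal form:
  vcons (Vec Nat 0) 0 (vnil Nat) (vnil (Vec Nat 0))
inferred type:
  Vec (Vec Nat 0) 1
observation: 12 normal-order steps separate the term from its normal form.


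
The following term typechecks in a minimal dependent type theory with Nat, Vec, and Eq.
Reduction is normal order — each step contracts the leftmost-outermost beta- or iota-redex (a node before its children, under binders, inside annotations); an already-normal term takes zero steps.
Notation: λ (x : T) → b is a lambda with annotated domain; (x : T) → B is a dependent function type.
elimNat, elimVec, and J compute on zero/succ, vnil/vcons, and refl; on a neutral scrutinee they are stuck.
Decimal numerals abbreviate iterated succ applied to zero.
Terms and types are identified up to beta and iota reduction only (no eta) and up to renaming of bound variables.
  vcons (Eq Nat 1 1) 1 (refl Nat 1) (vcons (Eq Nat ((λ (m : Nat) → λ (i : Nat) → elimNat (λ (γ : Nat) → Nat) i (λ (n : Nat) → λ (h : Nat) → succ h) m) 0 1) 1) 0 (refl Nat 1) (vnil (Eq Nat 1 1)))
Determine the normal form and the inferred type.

normal form:
  vcons (Eq Nat 1 1) 1 (refl Nat 1) (vcons (Eq Nat 1 1) 0 (refl Nat 1) (vnil (Eq Nat 1 1)))
the term's type:
  Vec (Eq Nat 1 1) 2
observation: the term reaches its normal form after 3 normal-order steps.


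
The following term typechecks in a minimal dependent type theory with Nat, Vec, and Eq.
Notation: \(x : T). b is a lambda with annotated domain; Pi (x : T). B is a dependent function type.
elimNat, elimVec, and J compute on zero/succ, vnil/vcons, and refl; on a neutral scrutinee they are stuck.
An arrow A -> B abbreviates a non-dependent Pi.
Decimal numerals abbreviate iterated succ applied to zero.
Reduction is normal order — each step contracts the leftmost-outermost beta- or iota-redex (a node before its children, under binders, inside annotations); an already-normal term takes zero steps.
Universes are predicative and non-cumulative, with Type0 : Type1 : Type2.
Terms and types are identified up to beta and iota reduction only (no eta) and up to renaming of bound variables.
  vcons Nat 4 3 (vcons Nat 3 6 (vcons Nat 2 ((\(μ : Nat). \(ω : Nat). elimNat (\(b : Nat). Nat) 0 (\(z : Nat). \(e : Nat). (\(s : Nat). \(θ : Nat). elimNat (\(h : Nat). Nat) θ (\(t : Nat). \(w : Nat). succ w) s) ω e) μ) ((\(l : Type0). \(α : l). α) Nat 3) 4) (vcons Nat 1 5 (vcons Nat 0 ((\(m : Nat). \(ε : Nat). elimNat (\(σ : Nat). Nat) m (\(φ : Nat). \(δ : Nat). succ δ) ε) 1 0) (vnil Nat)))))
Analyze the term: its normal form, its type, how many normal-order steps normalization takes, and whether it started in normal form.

normal form:
  vcons Nat 4 3 (vcons Nat 3 6 (vcons Nat 2 12 (vcons Nat 1 5 (vcons Nat 0 1 (vnil Nat)))))
the term's type:
  Vec Nat 5
steps to reach normal form (normal order): 32
already normal: no
first contracted redex: a beta-redex


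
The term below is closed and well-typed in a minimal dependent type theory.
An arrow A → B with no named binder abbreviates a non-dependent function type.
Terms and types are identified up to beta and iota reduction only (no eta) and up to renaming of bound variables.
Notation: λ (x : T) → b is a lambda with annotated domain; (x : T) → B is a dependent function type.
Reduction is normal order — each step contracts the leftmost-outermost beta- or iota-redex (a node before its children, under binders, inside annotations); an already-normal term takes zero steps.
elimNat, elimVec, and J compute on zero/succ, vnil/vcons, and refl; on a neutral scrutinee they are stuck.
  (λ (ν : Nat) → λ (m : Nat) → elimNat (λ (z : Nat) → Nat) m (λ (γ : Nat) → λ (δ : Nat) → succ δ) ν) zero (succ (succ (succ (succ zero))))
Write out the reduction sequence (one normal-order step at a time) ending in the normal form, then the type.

normal-order reduction sequence:
  (λ (ν : Nat) → λ (m : Nat) → elimNat (λ (z : Nat) → Nat) m (λ (γ : Nat) → λ (δ : Nat) → succ δ) ν) zero (succ (succ (succ (succ zero))))
  ~> (λ (ν : Nat) → elimNat (λ (m : Nat) → Nat) ν (λ (z : Nat) → λ (γ : Nat) → succ γ) zero) (succ (succ (succ (succ zero))))
  ~> elimNat (λ (ν : Nat) → Nat) (succ (succ (succ (succ zero)))) (λ (m : Nat) → λ (z : Nat) → succ z) zero
  ~> succ (succ (succ (succ zero)))
inferred type:
  Nat


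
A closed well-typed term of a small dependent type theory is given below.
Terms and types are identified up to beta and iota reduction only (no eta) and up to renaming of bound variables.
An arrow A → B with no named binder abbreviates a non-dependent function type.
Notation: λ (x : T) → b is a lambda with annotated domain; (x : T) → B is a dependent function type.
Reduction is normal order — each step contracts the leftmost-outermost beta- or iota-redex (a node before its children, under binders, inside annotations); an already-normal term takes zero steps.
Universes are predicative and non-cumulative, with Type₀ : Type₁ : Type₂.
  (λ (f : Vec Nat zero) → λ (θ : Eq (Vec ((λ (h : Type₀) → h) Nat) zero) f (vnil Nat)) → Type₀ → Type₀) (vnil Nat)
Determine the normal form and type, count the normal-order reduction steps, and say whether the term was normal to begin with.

reduced normal form:
  λ (f : Eq (Vec Nat zero) (vnil Nat) (vnil Nat)) → Type₀ → Type₀
inferred type:
  Eq (Vec Nat zero) (vnil Nat) (vnil Nat) → Type₁
reduction steps (normal order): 2
term was already normal: no
first contracted redex: a beta-redex


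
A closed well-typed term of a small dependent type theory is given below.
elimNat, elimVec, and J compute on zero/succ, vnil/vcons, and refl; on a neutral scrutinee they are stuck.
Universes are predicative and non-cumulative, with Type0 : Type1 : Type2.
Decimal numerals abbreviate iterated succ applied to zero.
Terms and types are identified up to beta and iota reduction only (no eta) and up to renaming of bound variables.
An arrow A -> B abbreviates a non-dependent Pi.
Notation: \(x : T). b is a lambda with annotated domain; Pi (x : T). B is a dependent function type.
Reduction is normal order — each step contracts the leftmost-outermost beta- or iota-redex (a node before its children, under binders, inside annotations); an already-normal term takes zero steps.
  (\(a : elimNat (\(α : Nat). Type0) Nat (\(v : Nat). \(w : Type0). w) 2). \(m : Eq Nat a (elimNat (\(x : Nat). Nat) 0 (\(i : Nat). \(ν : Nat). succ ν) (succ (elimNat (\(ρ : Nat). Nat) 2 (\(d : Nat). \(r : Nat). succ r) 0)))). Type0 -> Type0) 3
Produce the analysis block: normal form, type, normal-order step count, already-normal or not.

resulting normal form:
  \(a : Eq Nat 3 3). Type0 -> Type0
type:
  Eq Nat 3 3 -> Type1
reduction steps (normal order): 12
term was already normal: no
first contracted redex: a beta-redex
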